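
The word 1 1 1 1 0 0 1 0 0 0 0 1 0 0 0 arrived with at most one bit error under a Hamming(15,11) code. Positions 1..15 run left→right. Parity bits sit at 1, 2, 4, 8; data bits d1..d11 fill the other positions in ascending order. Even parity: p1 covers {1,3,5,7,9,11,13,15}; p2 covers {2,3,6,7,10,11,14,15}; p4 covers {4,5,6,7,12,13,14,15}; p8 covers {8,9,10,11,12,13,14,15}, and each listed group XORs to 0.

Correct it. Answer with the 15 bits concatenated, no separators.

111100100001001

s1 (pos 1,3,5,7,9,11,13,15): 1⊕1⊕0⊕1⊕0⊕0⊕0⊕0 = 1
s2 (pos 2,3,6,7,10,11,14,15): 1⊕1⊕0⊕1⊕0⊕0⊕0⊕0 = 1
s4 (pos 4,5,6,7,12,13,14,15): 1⊕0⊕0⊕1⊕1⊕0⊕0⊕0 = 1
s8 (pos 8,9,10,11,12,13,14,15): 0⊕0⊕0⊕0⊕1⊕0⊕0⊕0 = 1
Syndrome s8…s1 = 1111 → error at position 15.
Flip position 15: 111100100001000 → 111100100001001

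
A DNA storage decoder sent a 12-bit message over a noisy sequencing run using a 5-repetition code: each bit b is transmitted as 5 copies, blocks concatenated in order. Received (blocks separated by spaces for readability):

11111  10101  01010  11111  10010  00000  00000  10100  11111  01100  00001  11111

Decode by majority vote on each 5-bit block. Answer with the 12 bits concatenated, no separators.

Block 1 (11111): 5 ones → 1
Block 2 (10101): 3 ones → 1
Block 3 (01010): 2 ones → 0
Block 4 (11111): 5 ones → 1
Block 5 (10010): 2 ones → 0
Block 6 (00000): 0 ones → 0
Block 7 (00000): 0 ones → 0
Block 8 (10100): 2 ones → 0
Block 9 (11111): 5 ones → 1
Block 10 (01100): 2 ones → 0
Block 11 (00001): 1 one → 0
Block 12 (11111): 5 ones → 1

110100001001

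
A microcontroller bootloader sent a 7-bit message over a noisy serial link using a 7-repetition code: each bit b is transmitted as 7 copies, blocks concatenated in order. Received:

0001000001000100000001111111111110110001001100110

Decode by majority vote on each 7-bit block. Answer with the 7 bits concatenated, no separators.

Block 1 (0001000): 1 one → 0
Block 2 (0010001): 2 ones → 0
Block 3 (0000000): 0 ones → 0
Block 4 (1111111): 7 ones → 1
Block 5 (1111101): 6 ones → 1
Block 6 (1000100): 2 ones → 0
Block 7 (1100110): 4 ones → 1

0001101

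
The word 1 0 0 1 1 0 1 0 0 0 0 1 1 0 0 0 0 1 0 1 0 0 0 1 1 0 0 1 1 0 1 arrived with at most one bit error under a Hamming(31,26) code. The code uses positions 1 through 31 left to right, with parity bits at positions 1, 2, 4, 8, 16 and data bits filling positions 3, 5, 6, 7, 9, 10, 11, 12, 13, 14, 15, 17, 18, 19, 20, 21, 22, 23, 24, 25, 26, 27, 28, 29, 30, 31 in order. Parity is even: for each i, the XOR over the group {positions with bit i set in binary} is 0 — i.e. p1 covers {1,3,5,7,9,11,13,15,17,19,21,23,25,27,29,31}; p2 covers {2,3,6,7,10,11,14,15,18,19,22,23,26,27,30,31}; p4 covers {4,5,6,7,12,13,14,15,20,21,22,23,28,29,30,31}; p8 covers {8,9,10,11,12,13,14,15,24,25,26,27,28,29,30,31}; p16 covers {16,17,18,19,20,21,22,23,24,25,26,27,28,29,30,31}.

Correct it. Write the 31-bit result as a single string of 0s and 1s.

1001101000011000010100011001100

s1 (pos 1,3,5,7,9,11,13,15,17,19,21,23,25,27,29,31): 1⊕0⊕1⊕1⊕0⊕0⊕1⊕0⊕0⊕0⊕0⊕0⊕1⊕0⊕1⊕1 = 1
s2 (pos 2,3,6,7,10,11,14,15,18,19,22,23,26,27,30,31): 0⊕0⊕0⊕1⊕0⊕0⊕0⊕0⊕1⊕0⊕0⊕0⊕0⊕0⊕0⊕1 = 1
s4 (pos 4,5,6,7,12,13,14,15,20,21,22,23,28,29,30,31): 1⊕1⊕0⊕1⊕1⊕1⊕0⊕0⊕1⊕0⊕0⊕0⊕1⊕1⊕0⊕1 = 1
s8 (pos 8,9,10,11,12,13,14,15,24,25,26,27,28,29,30,31): 0⊕0⊕0⊕0⊕1⊕1⊕0⊕0⊕1⊕1⊕0⊕0⊕1⊕1⊕0⊕1 = 1
s16 (pos 16,17,18,19,20,21,22,23,24,25,26,27,28,29,30,31): 0⊕0⊕1⊕0⊕1⊕0⊕0⊕0⊕1⊕1⊕0⊕0⊕1⊕1⊕0⊕1 = 1
Syndrome s16…s1 = 11111 → error at position 31.
Flip position 31: 1001101000011000010100011001101 → 1001101000011000010100011001100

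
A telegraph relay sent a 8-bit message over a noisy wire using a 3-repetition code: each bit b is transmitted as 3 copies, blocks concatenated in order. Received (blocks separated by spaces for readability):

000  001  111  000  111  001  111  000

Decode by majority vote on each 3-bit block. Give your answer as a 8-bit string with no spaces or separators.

Block 1 (000): 0 ones → 0
Block 2 (001): 1 one → 0
Block 3 (111): 3 ones → 1
Block 4 (000): 0 ones → 0
Block 5 (111): 3 ones → 1
Block 6 (001): 1 one → 0
Block 7 (111): 3 ones → 1
Block 8 (000): 0 ones → 0

00101010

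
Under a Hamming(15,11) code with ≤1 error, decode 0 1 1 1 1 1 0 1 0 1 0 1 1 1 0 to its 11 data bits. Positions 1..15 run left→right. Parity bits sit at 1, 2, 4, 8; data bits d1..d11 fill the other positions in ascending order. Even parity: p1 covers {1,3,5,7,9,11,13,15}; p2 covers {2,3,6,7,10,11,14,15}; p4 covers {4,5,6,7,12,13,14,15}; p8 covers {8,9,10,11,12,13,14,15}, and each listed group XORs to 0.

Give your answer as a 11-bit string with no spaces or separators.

s1 (pos 1,3,5,7,9,11,13,15): 0⊕1⊕1⊕0⊕0⊕0⊕1⊕0 = 1
s2 (pos 2,3,6,7,10,11,14,15): 1⊕1⊕1⊕0⊕1⊕0⊕1⊕0 = 1
s4 (pos 4,5,6,7,12,13,14,15): 1⊕1⊕1⊕0⊕1⊕1⊕1⊕0 = 0
s8 (pos 8,9,10,11,12,13,14,15): 1⊕0⊕1⊕0⊕1⊕1⊕1⊕0 = 1
Syndrome s8…s1 = 1011 → error at position 11.
Flip position 11: 011111010101110 → 011111010111110
Read data bits from positions 3,5,6,7,9,10,11,12,13,14,15: 11100111110

11100111110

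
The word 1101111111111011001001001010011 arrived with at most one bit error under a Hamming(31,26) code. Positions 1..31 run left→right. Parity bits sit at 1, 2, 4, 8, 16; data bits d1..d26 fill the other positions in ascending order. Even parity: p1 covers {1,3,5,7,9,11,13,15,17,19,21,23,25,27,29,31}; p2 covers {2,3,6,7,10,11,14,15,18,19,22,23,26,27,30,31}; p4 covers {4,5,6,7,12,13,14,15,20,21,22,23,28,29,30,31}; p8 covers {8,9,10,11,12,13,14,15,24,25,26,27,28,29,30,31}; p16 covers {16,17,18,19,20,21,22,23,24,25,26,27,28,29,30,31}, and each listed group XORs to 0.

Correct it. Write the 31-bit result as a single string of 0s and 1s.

s1 (pos 1,3,5,7,9,11,13,15,17,19,21,23,25,27,29,31): 1⊕0⊕1⊕1⊕1⊕1⊕1⊕1⊕0⊕1⊕0⊕0⊕1⊕1⊕0⊕1 = 1
s2 (pos 2,3,6,7,10,11,14,15,18,19,22,23,26,27,30,31): 1⊕0⊕1⊕1⊕1⊕1⊕0⊕1⊕0⊕1⊕1⊕0⊕0⊕1⊕1⊕1 = 1
s4 (pos 4,5,6,7,12,13,14,15,20,21,22,23,28,29,30,31): 1⊕1⊕1⊕1⊕1⊕1⊕0⊕1⊕0⊕0⊕1⊕0⊕0⊕0⊕1⊕1 = 0
s8 (pos 8,9,10,11,12,13,14,15,24,25,26,27,28,29,30,31): 1⊕1⊕1⊕1⊕1⊕1⊕0⊕1⊕0⊕1⊕0⊕1⊕0⊕0⊕1⊕1 = 1
s16 (pos 16,17,18,19,20,21,22,23,24,25,26,27,28,29,30,31): 1⊕0⊕0⊕1⊕0⊕0⊕1⊕0⊕0⊕1⊕0⊕1⊕0⊕0⊕1⊕1 = 1
Syndrome s16…s1 = 11011 → error at position 27.
Flip position 27: 1101111111111011001001001010011 → 1101111111111011001001001000011

1101111111111011001001001000011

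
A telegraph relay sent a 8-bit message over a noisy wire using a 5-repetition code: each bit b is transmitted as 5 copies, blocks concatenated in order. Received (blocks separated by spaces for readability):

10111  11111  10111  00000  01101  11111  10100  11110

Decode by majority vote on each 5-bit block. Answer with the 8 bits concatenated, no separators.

Block 1 (10111): 4 ones → 1
Block 2 (11111): 5 ones → 1
Block 3 (10111): 4 ones → 1
Block 4 (00000): 0 ones → 0
Block 5 (01101): 3 ones → 1
Block 6 (11111): 5 ones → 1
Block 7 (10100): 2 ones → 0
Block 8 (11110): 4 ones → 1

11101101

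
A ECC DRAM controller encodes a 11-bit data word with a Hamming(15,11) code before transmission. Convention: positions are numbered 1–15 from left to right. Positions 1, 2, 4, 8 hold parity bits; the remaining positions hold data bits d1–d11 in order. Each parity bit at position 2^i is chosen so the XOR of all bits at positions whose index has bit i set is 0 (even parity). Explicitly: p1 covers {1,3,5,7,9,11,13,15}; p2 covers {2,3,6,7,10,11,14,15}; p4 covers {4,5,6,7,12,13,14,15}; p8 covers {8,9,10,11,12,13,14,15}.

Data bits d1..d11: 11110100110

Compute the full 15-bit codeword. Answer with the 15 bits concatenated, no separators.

Place data at non-parity positions: p1 p2 1 p4 1 1 1 p8 0 1 0 0 1 1 0
p1 (pos 1,3,5,7,9,11,13,15): XOR of data positions = 1⊕1⊕1⊕0⊕0⊕1⊕0 = 0
p2 (pos 2,3,6,7,10,11,14,15): XOR of data positions = 1⊕1⊕1⊕1⊕0⊕1⊕0 = 1
p4 (pos 4,5,6,7,12,13,14,15): XOR of data positions = 1⊕1⊕1⊕0⊕1⊕1⊕0 = 1
p8 (pos 8,9,10,11,12,13,14,15): XOR of data positions = 0⊕1⊕0⊕0⊕1⊕1⊕0 = 1
Codeword: 011111110100110

011111110100110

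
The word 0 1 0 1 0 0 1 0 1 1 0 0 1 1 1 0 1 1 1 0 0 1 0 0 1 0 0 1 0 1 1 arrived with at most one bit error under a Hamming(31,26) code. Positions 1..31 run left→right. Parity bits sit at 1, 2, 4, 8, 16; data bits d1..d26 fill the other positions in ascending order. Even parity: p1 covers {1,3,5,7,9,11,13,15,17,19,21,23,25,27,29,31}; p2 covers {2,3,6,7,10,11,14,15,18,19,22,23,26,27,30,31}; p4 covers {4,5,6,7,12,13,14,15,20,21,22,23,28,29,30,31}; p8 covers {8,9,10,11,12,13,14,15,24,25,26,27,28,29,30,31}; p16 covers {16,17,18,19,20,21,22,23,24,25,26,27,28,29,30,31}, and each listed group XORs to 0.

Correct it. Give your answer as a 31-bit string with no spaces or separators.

0101001011011110111001001001011

s1 (pos 1,3,5,7,9,11,13,15,17,19,21,23,25,27,29,31): 0⊕0⊕0⊕1⊕1⊕0⊕1⊕1⊕1⊕1⊕0⊕0⊕1⊕0⊕0⊕1 = 0
s2 (pos 2,3,6,7,10,11,14,15,18,19,22,23,26,27,30,31): 1⊕0⊕0⊕1⊕1⊕0⊕1⊕1⊕1⊕1⊕1⊕0⊕0⊕0⊕1⊕1 = 0
s4 (pos 4,5,6,7,12,13,14,15,20,21,22,23,28,29,30,31): 1⊕0⊕0⊕1⊕0⊕1⊕1⊕1⊕0⊕0⊕1⊕0⊕1⊕0⊕1⊕1 = 1
s8 (pos 8,9,10,11,12,13,14,15,24,25,26,27,28,29,30,31): 0⊕1⊕1⊕0⊕0⊕1⊕1⊕1⊕0⊕1⊕0⊕0⊕1⊕0⊕1⊕1 = 1
s16 (pos 16,17,18,19,20,21,22,23,24,25,26,27,28,29,30,31): 0⊕1⊕1⊕1⊕0⊕0⊕1⊕0⊕0⊕1⊕0⊕0⊕1⊕0⊕1⊕1 = 0
Syndrome s16…s1 = 01100 → error at position 12.
Flip position 12: 0101001011001110111001001001011 → 0101001011011110111001001001011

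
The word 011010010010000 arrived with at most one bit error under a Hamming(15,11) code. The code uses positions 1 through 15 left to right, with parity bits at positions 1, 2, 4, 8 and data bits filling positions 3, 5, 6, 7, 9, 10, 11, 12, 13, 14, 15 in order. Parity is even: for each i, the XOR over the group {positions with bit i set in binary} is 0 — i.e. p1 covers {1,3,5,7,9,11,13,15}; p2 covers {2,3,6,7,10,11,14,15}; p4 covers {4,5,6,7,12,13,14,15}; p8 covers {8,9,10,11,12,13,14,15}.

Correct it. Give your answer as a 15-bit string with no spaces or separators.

011010110010000

s1 (pos 1,3,5,7,9,11,13,15): 0⊕1⊕1⊕0⊕0⊕1⊕0⊕0 = 1
s2 (pos 2,3,6,7,10,11,14,15): 1⊕1⊕0⊕0⊕0⊕1⊕0⊕0 = 1
s4 (pos 4,5,6,7,12,13,14,15): 0⊕1⊕0⊕0⊕0⊕0⊕0⊕0 = 1
s8 (pos 8,9,10,11,12,13,14,15): 1⊕0⊕0⊕1⊕0⊕0⊕0⊕0 = 0
Syndrome s8…s1 = 0111 → error at position 7.
Flip position 7: 011010010010000 → 011010110010000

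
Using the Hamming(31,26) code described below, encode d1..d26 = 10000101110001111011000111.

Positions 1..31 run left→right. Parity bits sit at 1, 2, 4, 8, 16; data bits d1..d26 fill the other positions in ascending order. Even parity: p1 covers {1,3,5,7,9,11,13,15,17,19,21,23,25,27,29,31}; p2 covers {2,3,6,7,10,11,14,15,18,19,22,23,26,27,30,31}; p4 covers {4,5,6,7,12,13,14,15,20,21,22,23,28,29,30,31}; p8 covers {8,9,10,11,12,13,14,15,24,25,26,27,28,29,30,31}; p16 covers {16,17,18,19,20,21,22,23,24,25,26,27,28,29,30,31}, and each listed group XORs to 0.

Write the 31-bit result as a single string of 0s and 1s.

1111000101011101001111011000111

Place data at non-parity positions: p1 p2 1 p4 0 0 0 p8 0 1 0 1 1 1 0 p16 0 0 1 1 1 1 0 1 1 0 0 0 1 1 1
p1 (pos 1,3,5,7,9,11,13,15,17,19,21,23,25,27,29,31): XOR of data positions = 1⊕0⊕0⊕0⊕0⊕1⊕0⊕0⊕1⊕1⊕0⊕1⊕0⊕1⊕1 = 1
p2 (pos 2,3,6,7,10,11,14,15,18,19,22,23,26,27,30,31): XOR of data positions = 1⊕0⊕0⊕1⊕0⊕1⊕0⊕0⊕1⊕1⊕0⊕0⊕0⊕1⊕1 = 1
p4 (pos 4,5,6,7,12,13,14,15,20,21,22,23,28,29,30,31): XOR of data positions = 0⊕0⊕0⊕1⊕1⊕1⊕0⊕1⊕1⊕1⊕0⊕0⊕1⊕1⊕1 = 1
p8 (pos 8,9,10,11,12,13,14,15,24,25,26,27,28,29,30,31): XOR of data positions = 0⊕1⊕0⊕1⊕1⊕1⊕0⊕1⊕1⊕0⊕0⊕0⊕1⊕1⊕1 = 1
p16 (pos 16,17,18,19,20,21,22,23,24,25,26,27,28,29,30,31): XOR of data positions = 0⊕0⊕1⊕1⊕1⊕1⊕0⊕1⊕1⊕0⊕0⊕0⊕1⊕1⊕1 = 1
Codeword: 1111000101011101001111011000111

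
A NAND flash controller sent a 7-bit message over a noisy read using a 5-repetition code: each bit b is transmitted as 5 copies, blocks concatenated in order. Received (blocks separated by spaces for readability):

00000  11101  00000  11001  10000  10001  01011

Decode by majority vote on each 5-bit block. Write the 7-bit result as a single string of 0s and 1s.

Block 1 (00000): 0 ones → 0
Block 2 (11101): 4 ones → 1
Block 3 (00000): 0 ones → 0
Block 4 (11001): 3 ones → 1
Block 5 (10000): 1 one → 0
Block 6 (10001): 2 ones → 0
Block 7 (01011): 3 ones → 1

0101001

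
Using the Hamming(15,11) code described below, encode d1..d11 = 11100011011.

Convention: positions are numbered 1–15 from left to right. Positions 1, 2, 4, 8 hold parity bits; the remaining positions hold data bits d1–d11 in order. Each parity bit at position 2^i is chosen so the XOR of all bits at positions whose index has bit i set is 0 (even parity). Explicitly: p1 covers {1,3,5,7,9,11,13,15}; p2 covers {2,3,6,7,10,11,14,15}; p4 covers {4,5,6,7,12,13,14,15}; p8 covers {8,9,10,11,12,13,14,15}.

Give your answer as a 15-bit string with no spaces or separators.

011111000011011

Place data at non-parity positions: p1 p2 1 p4 1 1 0 p8 0 0 1 1 0 1 1
p1 (pos 1,3,5,7,9,11,13,15): XOR of data positions = 1⊕1⊕0⊕0⊕1⊕0⊕1 = 0
p2 (pos 2,3,6,7,10,11,14,15): XOR of data positions = 1⊕1⊕0⊕0⊕1⊕1⊕1 = 1
p4 (pos 4,5,6,7,12,13,14,15): XOR of data positions = 1⊕1⊕0⊕1⊕0⊕1⊕1 = 1
p8 (pos 8,9,10,11,12,13,14,15): XOR of data positions = 0⊕0⊕1⊕1⊕0⊕1⊕1 = 0
Codeword: 011111000011011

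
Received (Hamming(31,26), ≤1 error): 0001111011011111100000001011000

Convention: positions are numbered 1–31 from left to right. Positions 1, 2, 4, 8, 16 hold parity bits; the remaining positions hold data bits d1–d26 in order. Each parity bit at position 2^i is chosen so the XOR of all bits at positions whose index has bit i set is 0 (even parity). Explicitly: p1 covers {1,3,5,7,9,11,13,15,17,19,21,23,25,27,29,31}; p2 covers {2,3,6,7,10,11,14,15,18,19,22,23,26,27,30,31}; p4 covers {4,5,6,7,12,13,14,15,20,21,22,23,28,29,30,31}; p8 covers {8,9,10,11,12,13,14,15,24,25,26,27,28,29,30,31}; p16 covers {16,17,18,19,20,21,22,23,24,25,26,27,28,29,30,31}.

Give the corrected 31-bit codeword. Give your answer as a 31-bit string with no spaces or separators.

s1 (pos 1,3,5,7,9,11,13,15,17,19,21,23,25,27,29,31): 0⊕0⊕1⊕1⊕1⊕0⊕1⊕1⊕1⊕0⊕0⊕0⊕1⊕1⊕0⊕0 = 0
s2 (pos 2,3,6,7,10,11,14,15,18,19,22,23,26,27,30,31): 0⊕0⊕1⊕1⊕1⊕0⊕1⊕1⊕0⊕0⊕0⊕0⊕0⊕1⊕0⊕0 = 0
s4 (pos 4,5,6,7,12,13,14,15,20,21,22,23,28,29,30,31): 1⊕1⊕1⊕1⊕1⊕1⊕1⊕1⊕0⊕0⊕0⊕0⊕1⊕0⊕0⊕0 = 1
s8 (pos 8,9,10,11,12,13,14,15,24,25,26,27,28,29,30,31): 0⊕1⊕1⊕0⊕1⊕1⊕1⊕1⊕0⊕1⊕0⊕1⊕1⊕0⊕0⊕0 = 1
s16 (pos 16,17,18,19,20,21,22,23,24,25,26,27,28,29,30,31): 1⊕1⊕0⊕0⊕0⊕0⊕0⊕0⊕0⊕1⊕0⊕1⊕1⊕0⊕0⊕0 = 1
Syndrome s16…s1 = 11100 → error at position 28.
Flip position 28: 0001111011011111100000001011000 → 0001111011011111100000001010000

0001111011011111100000001010000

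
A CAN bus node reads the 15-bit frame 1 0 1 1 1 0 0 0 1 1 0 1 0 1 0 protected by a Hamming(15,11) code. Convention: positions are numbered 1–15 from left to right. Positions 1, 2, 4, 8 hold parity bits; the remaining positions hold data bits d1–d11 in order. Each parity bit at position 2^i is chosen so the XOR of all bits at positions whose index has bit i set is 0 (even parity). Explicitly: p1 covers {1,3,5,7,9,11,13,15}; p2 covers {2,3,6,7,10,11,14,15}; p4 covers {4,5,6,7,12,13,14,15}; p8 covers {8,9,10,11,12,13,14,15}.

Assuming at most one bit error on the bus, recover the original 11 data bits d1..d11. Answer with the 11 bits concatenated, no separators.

s1 (pos 1,3,5,7,9,11,13,15): 1⊕1⊕1⊕0⊕1⊕0⊕0⊕0 = 0
s2 (pos 2,3,6,7,10,11,14,15): 0⊕1⊕0⊕0⊕1⊕0⊕1⊕0 = 1
s4 (pos 4,5,6,7,12,13,14,15): 1⊕1⊕0⊕0⊕1⊕0⊕1⊕0 = 0
s8 (pos 8,9,10,11,12,13,14,15): 0⊕1⊕1⊕0⊕1⊕0⊕1⊕0 = 0
Syndrome s8…s1 = 0010 → error at position 2.
Flip position 2: 101110001101010 → 111110001101010
Read data bits from positions 3,5,6,7,9,10,11,12,13,14,15: 11001101010

11001101010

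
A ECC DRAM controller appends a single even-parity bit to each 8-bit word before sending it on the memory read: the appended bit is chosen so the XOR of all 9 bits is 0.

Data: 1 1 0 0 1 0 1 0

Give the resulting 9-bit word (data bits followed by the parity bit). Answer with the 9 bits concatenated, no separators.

110010100

XOR of the 8 data bits: 1⊕1⊕0⊕0⊕1⊕0⊕1⊕0 = 0
Parity bit = 0 (so all 9 bits XOR to 0).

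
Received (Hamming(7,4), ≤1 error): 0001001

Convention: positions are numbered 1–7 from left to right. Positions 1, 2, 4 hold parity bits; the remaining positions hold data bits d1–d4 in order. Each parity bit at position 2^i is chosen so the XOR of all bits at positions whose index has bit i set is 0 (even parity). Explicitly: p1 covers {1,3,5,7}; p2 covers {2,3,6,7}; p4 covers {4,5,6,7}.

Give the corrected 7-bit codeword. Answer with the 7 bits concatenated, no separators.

0011001

s1 (pos 1,3,5,7): 0⊕0⊕0⊕1 = 1
s2 (pos 2,3,6,7): 0⊕0⊕0⊕1 = 1
s4 (pos 4,5,6,7): 1⊕0⊕0⊕1 = 0
Syndrome s4…s1 = 011 → error at position 3.
Flip position 3: 0001001 → 0011001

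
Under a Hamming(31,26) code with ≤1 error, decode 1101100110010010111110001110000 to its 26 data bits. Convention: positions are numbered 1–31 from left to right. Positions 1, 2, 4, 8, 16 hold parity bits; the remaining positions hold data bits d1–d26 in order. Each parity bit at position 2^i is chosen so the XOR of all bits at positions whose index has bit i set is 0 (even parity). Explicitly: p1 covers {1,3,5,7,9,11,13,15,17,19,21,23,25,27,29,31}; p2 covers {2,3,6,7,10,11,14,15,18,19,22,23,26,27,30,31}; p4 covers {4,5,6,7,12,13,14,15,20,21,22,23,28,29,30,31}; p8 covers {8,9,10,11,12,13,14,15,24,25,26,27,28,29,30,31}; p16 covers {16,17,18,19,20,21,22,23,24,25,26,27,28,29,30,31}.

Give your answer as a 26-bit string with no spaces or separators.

s1 (pos 1,3,5,7,9,11,13,15,17,19,21,23,25,27,29,31): 1⊕0⊕1⊕0⊕1⊕0⊕0⊕1⊕1⊕1⊕1⊕0⊕1⊕1⊕0⊕0 = 1
s2 (pos 2,3,6,7,10,11,14,15,18,19,22,23,26,27,30,31): 1⊕0⊕0⊕0⊕0⊕0⊕0⊕1⊕1⊕1⊕0⊕0⊕1⊕1⊕0⊕0 = 0
s4 (pos 4,5,6,7,12,13,14,15,20,21,22,23,28,29,30,31): 1⊕1⊕0⊕0⊕1⊕0⊕0⊕1⊕1⊕1⊕0⊕0⊕0⊕0⊕0⊕0 = 0
s8 (pos 8,9,10,11,12,13,14,15,24,25,26,27,28,29,30,31): 1⊕1⊕0⊕0⊕1⊕0⊕0⊕1⊕0⊕1⊕1⊕1⊕0⊕0⊕0⊕0 = 1
s16 (pos 16,17,18,19,20,21,22,23,24,25,26,27,28,29,30,31): 0⊕1⊕1⊕1⊕1⊕1⊕0⊕0⊕0⊕1⊕1⊕1⊕0⊕0⊕0⊕0 = 0
Syndrome s16…s1 = 01001 → error at position 9.
Flip position 9: 1101100110010010111110001110000 → 1101100100010010111110001110000
Read data bits from positions 3,5,6,7,9,10,11,12,13,14,15,17,18,19,20,21,22,23,24,25,26,27,28,29,30,31: 01000001001111110001110000

01000001001111110001110000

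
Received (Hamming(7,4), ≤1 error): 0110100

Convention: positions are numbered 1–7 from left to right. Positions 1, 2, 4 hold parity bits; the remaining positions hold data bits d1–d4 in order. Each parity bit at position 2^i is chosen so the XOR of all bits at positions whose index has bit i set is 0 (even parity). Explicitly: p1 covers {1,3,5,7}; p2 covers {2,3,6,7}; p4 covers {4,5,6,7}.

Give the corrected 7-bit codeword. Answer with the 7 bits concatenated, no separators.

s1 (pos 1,3,5,7): 0⊕1⊕1⊕0 = 0
s2 (pos 2,3,6,7): 1⊕1⊕0⊕0 = 0
s4 (pos 4,5,6,7): 0⊕1⊕0⊕0 = 1
Syndrome s4…s1 = 100 → error at position 4.
Flip position 4: 0110100 → 0111100

0111100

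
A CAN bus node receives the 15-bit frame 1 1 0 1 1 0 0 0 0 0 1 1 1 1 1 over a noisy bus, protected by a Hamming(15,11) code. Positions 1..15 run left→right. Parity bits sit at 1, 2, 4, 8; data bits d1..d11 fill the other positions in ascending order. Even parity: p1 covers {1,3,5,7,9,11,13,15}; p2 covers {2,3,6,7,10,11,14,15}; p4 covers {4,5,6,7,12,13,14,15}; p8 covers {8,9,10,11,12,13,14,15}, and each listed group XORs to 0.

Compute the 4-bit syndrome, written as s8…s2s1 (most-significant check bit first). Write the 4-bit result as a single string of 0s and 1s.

s1 (pos 1,3,5,7,9,11,13,15): 1⊕0⊕1⊕0⊕0⊕1⊕1⊕1 = 1
s2 (pos 2,3,6,7,10,11,14,15): 1⊕0⊕0⊕0⊕0⊕1⊕1⊕1 = 0
s4 (pos 4,5,6,7,12,13,14,15): 1⊕1⊕0⊕0⊕1⊕1⊕1⊕1 = 0
s8 (pos 8,9,10,11,12,13,14,15): 0⊕0⊕0⊕1⊕1⊕1⊕1⊕1 = 1
Syndrome s8…s1 = 1001 → error at position 9.

1001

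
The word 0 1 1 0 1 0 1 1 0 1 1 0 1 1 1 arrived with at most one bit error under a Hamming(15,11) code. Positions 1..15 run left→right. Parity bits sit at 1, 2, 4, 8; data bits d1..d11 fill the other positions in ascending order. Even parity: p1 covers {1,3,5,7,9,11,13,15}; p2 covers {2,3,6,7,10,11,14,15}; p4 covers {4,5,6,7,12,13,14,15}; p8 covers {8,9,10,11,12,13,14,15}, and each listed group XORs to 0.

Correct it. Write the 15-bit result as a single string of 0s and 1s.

s1 (pos 1,3,5,7,9,11,13,15): 0⊕1⊕1⊕1⊕0⊕1⊕1⊕1 = 0
s2 (pos 2,3,6,7,10,11,14,15): 1⊕1⊕0⊕1⊕1⊕1⊕1⊕1 = 1
s4 (pos 4,5,6,7,12,13,14,15): 0⊕1⊕0⊕1⊕0⊕1⊕1⊕1 = 1
s8 (pos 8,9,10,11,12,13,14,15): 1⊕0⊕1⊕1⊕0⊕1⊕1⊕1 = 0
Syndrome s8…s1 = 0110 → error at position 6.
Flip position 6: 011010110110111 → 011011110110111

011011110110111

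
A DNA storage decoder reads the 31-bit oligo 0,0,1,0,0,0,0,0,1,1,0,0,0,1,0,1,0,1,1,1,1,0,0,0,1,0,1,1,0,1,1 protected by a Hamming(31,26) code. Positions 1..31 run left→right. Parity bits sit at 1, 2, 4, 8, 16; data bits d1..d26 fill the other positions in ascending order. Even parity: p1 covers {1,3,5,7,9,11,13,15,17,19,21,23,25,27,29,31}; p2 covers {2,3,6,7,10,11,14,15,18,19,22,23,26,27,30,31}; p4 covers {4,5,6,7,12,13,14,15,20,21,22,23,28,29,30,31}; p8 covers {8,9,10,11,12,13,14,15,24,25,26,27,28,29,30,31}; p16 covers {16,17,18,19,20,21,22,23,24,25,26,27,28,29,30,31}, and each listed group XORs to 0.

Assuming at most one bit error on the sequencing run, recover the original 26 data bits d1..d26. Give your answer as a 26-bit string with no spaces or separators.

10001100010011110001011011

s1 (pos 1,3,5,7,9,11,13,15,17,19,21,23,25,27,29,31): 0⊕1⊕0⊕0⊕1⊕0⊕0⊕0⊕0⊕1⊕1⊕0⊕1⊕1⊕0⊕1 = 1
s2 (pos 2,3,6,7,10,11,14,15,18,19,22,23,26,27,30,31): 0⊕1⊕0⊕0⊕1⊕0⊕1⊕0⊕1⊕1⊕0⊕0⊕0⊕1⊕1⊕1 = 0
s4 (pos 4,5,6,7,12,13,14,15,20,21,22,23,28,29,30,31): 0⊕0⊕0⊕0⊕0⊕0⊕1⊕0⊕1⊕1⊕0⊕0⊕1⊕0⊕1⊕1 = 0
s8 (pos 8,9,10,11,12,13,14,15,24,25,26,27,28,29,30,31): 0⊕1⊕1⊕0⊕0⊕0⊕1⊕0⊕0⊕1⊕0⊕1⊕1⊕0⊕1⊕1 = 0
s16 (pos 16,17,18,19,20,21,22,23,24,25,26,27,28,29,30,31): 1⊕0⊕1⊕1⊕1⊕1⊕0⊕0⊕0⊕1⊕0⊕1⊕1⊕0⊕1⊕1 = 0
Syndrome s16…s1 = 00001 → error at position 1.
Flip position 1: 0010000011000101011110001011011 → 1010000011000101011110001011011
Read data bits from positions 3,5,6,7,9,10,11,12,13,14,15,17,18,19,20,21,22,23,24,25,26,27,28,29,30,31: 10001100010011110001011011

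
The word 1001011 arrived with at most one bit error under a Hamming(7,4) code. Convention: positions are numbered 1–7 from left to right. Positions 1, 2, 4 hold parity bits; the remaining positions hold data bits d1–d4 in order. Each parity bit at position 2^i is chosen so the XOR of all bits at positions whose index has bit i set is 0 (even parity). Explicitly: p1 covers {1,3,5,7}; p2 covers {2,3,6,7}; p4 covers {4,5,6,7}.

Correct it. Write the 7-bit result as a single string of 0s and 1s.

1000011

s1 (pos 1,3,5,7): 1⊕0⊕0⊕1 = 0
s2 (pos 2,3,6,7): 0⊕0⊕1⊕1 = 0
s4 (pos 4,5,6,7): 1⊕0⊕1⊕1 = 1
Syndrome s4…s1 = 100 → error at position 4.
Flip position 4: 1001011 → 1000011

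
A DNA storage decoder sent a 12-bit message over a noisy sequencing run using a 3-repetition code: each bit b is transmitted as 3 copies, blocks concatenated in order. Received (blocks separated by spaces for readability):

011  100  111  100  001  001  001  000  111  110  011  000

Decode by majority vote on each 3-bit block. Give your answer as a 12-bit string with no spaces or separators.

Block 1 (011): 2 ones → 1
Block 2 (100): 1 one → 0
Block 3 (111): 3 ones → 1
Block 4 (100): 1 one → 0
Block 5 (001): 1 one → 0
Block 6 (001): 1 one → 0
Block 7 (001): 1 one → 0
Block 8 (000): 0 ones → 0
Block 9 (111): 3 ones → 1
Block 10 (110): 2 ones → 1
Block 11 (011): 2 ones → 1
Block 12 (000): 0 ones → 0

101000001110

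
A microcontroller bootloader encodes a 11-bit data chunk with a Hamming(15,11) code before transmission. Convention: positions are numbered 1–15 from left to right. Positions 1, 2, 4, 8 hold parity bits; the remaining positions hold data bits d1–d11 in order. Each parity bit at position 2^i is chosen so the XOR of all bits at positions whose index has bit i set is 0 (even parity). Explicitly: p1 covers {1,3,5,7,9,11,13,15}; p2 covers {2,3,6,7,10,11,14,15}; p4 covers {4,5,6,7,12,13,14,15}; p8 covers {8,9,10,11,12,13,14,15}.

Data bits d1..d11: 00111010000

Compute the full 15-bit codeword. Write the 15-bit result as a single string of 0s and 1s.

Place data at non-parity positions: p1 p2 0 p4 0 1 1 p8 1 0 1 0 0 0 0
p1 (pos 1,3,5,7,9,11,13,15): XOR of data positions = 0⊕0⊕1⊕1⊕1⊕0⊕0 = 1
p2 (pos 2,3,6,7,10,11,14,15): XOR of data positions = 0⊕1⊕1⊕0⊕1⊕0⊕0 = 1
p4 (pos 4,5,6,7,12,13,14,15): XOR of data positions = 0⊕1⊕1⊕0⊕0⊕0⊕0 = 0
p8 (pos 8,9,10,11,12,13,14,15): XOR of data positions = 1⊕0⊕1⊕0⊕0⊕0⊕0 = 0
Codeword: 110001101010000

110001101010000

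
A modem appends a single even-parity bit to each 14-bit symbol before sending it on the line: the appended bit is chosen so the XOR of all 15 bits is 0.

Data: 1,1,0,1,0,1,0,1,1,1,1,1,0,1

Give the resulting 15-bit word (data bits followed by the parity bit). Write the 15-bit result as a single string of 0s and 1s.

XOR of the 14 data bits: 1⊕1⊕0⊕1⊕0⊕1⊕0⊕1⊕1⊕1⊕1⊕1⊕0⊕1 = 0
Parity bit = 0 (so all 15 bits XOR to 0).

110101011111010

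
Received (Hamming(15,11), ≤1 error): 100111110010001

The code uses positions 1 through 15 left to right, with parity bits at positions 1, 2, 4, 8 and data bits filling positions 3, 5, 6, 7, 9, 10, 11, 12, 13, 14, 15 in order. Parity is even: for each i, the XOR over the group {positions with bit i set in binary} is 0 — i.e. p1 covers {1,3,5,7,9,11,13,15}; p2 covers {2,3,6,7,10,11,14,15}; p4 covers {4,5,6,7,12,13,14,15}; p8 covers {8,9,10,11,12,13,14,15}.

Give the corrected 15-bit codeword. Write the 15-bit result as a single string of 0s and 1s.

100111110010101

s1 (pos 1,3,5,7,9,11,13,15): 1⊕0⊕1⊕1⊕0⊕1⊕0⊕1 = 1
s2 (pos 2,3,6,7,10,11,14,15): 0⊕0⊕1⊕1⊕0⊕1⊕0⊕1 = 0
s4 (pos 4,5,6,7,12,13,14,15): 1⊕1⊕1⊕1⊕0⊕0⊕0⊕1 = 1
s8 (pos 8,9,10,11,12,13,14,15): 1⊕0⊕0⊕1⊕0⊕0⊕0⊕1 = 1
Syndrome s8…s1 = 1101 → error at position 13.
Flip position 13: 100111110010001 → 100111110010101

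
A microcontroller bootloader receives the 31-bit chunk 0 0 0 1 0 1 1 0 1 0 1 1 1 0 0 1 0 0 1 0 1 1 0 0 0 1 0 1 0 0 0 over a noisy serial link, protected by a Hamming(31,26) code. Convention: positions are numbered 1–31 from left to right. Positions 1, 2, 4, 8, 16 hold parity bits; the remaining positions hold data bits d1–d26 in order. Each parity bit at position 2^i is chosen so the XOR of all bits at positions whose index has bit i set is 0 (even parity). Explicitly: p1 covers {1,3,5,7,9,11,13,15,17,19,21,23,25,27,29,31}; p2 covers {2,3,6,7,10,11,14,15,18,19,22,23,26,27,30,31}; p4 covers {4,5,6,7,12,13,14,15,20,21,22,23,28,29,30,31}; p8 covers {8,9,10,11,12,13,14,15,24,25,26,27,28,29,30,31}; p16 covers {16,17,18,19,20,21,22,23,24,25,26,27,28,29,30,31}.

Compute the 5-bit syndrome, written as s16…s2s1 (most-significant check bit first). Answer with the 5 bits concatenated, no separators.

s1 (pos 1,3,5,7,9,11,13,15,17,19,21,23,25,27,29,31): 0⊕0⊕0⊕1⊕1⊕1⊕1⊕0⊕0⊕1⊕1⊕0⊕0⊕0⊕0⊕0 = 0
s2 (pos 2,3,6,7,10,11,14,15,18,19,22,23,26,27,30,31): 0⊕0⊕1⊕1⊕0⊕1⊕0⊕0⊕0⊕1⊕1⊕0⊕1⊕0⊕0⊕0 = 0
s4 (pos 4,5,6,7,12,13,14,15,20,21,22,23,28,29,30,31): 1⊕0⊕1⊕1⊕1⊕1⊕0⊕0⊕0⊕1⊕1⊕0⊕1⊕0⊕0⊕0 = 0
s8 (pos 8,9,10,11,12,13,14,15,24,25,26,27,28,29,30,31): 0⊕1⊕0⊕1⊕1⊕1⊕0⊕0⊕0⊕0⊕1⊕0⊕1⊕0⊕0⊕0 = 0
s16 (pos 16,17,18,19,20,21,22,23,24,25,26,27,28,29,30,31): 1⊕0⊕0⊕1⊕0⊕1⊕1⊕0⊕0⊕0⊕1⊕0⊕1⊕0⊕0⊕0 = 0
Syndrome s16…s1 = 00000 → no error.

00000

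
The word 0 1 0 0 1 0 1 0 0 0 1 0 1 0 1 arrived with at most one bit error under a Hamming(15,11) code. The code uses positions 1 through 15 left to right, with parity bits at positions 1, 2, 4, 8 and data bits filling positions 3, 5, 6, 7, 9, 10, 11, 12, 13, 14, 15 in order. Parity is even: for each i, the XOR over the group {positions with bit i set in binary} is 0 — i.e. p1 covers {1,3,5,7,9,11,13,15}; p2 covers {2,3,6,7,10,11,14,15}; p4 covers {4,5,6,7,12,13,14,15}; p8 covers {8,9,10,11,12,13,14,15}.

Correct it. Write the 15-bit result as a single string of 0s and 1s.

010010101010101

s1 (pos 1,3,5,7,9,11,13,15): 0⊕0⊕1⊕1⊕0⊕1⊕1⊕1 = 1
s2 (pos 2,3,6,7,10,11,14,15): 1⊕0⊕0⊕1⊕0⊕1⊕0⊕1 = 0
s4 (pos 4,5,6,7,12,13,14,15): 0⊕1⊕0⊕1⊕0⊕1⊕0⊕1 = 0
s8 (pos 8,9,10,11,12,13,14,15): 0⊕0⊕0⊕1⊕0⊕1⊕0⊕1 = 1
Syndrome s8…s1 = 1001 → error at position 9.
Flip position 9: 010010100010101 → 010010101010101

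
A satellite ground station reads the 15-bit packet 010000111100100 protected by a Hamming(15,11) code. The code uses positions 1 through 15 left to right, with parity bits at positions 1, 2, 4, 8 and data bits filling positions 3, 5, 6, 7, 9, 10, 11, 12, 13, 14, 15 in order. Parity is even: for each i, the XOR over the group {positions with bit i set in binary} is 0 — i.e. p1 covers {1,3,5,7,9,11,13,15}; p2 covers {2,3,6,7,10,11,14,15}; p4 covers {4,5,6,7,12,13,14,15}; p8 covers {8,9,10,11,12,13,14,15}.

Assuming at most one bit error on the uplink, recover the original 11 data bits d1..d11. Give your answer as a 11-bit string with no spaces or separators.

10011100100

s1 (pos 1,3,5,7,9,11,13,15): 0⊕0⊕0⊕1⊕1⊕0⊕1⊕0 = 1
s2 (pos 2,3,6,7,10,11,14,15): 1⊕0⊕0⊕1⊕1⊕0⊕0⊕0 = 1
s4 (pos 4,5,6,7,12,13,14,15): 0⊕0⊕0⊕1⊕0⊕1⊕0⊕0 = 0
s8 (pos 8,9,10,11,12,13,14,15): 1⊕1⊕1⊕0⊕0⊕1⊕0⊕0 = 0
Syndrome s8…s1 = 0011 → error at position 3.
Flip position 3: 010000111100100 → 011000111100100
Read data bits from positions 3,5,6,7,9,10,11,12,13,14,15: 10011100100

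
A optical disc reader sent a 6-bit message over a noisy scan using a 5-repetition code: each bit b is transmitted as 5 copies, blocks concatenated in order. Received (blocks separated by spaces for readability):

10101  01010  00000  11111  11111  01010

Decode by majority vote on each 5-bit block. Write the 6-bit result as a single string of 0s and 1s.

100110

Block 1 (10101): 3 ones → 1
Block 2 (01010): 2 ones → 0
Block 3 (00000): 0 ones → 0
Block 4 (11111): 5 ones → 1
Block 5 (11111): 5 ones → 1
Block 6 (01010): 2 ones → 0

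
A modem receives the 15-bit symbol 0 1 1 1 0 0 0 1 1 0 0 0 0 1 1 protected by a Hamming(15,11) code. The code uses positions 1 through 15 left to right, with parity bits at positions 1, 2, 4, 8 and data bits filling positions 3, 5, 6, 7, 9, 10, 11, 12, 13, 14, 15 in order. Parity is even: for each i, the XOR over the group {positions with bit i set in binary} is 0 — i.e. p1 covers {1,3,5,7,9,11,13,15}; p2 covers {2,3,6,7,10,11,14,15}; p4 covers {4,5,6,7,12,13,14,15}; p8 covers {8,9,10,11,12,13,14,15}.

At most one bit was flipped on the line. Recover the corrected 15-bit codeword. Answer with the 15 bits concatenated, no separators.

011110011000011

s1 (pos 1,3,5,7,9,11,13,15): 0⊕1⊕0⊕0⊕1⊕0⊕0⊕1 = 1
s2 (pos 2,3,6,7,10,11,14,15): 1⊕1⊕0⊕0⊕0⊕0⊕1⊕1 = 0
s4 (pos 4,5,6,7,12,13,14,15): 1⊕0⊕0⊕0⊕0⊕0⊕1⊕1 = 1
s8 (pos 8,9,10,11,12,13,14,15): 1⊕1⊕0⊕0⊕0⊕0⊕1⊕1 = 0
Syndrome s8…s1 = 0101 → error at position 5.
Flip position 5: 011100011000011 → 011110011000011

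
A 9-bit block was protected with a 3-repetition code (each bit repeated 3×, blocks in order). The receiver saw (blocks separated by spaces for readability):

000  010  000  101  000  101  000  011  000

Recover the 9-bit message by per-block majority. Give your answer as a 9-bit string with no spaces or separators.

000101010

Block 1 (000): 0 ones → 0
Block 2 (010): 1 one → 0
Block 3 (000): 0 ones → 0
Block 4 (101): 2 ones → 1
Block 5 (000): 0 ones → 0
Block 6 (101): 2 ones → 1
Block 7 (000): 0 ones → 0
Block 8 (011): 2 ones → 1
Block 9 (000): 0 ones → 0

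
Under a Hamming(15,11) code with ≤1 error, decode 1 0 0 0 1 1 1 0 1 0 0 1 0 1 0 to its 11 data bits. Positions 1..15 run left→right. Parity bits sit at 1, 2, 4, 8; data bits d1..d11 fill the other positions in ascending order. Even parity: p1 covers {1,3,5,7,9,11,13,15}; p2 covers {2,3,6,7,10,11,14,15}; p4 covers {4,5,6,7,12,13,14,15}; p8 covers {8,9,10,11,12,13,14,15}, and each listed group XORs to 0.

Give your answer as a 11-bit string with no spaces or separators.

s1 (pos 1,3,5,7,9,11,13,15): 1⊕0⊕1⊕1⊕1⊕0⊕0⊕0 = 0
s2 (pos 2,3,6,7,10,11,14,15): 0⊕0⊕1⊕1⊕0⊕0⊕1⊕0 = 1
s4 (pos 4,5,6,7,12,13,14,15): 0⊕1⊕1⊕1⊕1⊕0⊕1⊕0 = 1
s8 (pos 8,9,10,11,12,13,14,15): 0⊕1⊕0⊕0⊕1⊕0⊕1⊕0 = 1
Syndrome s8…s1 = 1110 → error at position 14.
Flip position 14: 100011101001010 → 100011101001000
Read data bits from positions 3,5,6,7,9,10,11,12,13,14,15: 01111001000

01111001000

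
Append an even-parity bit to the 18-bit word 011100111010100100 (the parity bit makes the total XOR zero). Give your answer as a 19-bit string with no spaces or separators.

XOR of the 18 data bits: 0⊕1⊕1⊕1⊕0⊕0⊕1⊕1⊕1⊕0⊕1⊕0⊕1⊕0⊕0⊕1⊕0⊕0 = 1
Parity bit = 1 (so all 19 bits XOR to 0).

0111001110101001001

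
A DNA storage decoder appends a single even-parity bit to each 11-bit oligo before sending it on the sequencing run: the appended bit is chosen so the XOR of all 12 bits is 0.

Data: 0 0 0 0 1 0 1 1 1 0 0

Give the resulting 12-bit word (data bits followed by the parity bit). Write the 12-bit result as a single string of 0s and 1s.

000010111000

XOR of the 11 data bits: 0⊕0⊕0⊕0⊕1⊕0⊕1⊕1⊕1⊕0⊕0 = 0
Parity bit = 0 (so all 12 bits XOR to 0).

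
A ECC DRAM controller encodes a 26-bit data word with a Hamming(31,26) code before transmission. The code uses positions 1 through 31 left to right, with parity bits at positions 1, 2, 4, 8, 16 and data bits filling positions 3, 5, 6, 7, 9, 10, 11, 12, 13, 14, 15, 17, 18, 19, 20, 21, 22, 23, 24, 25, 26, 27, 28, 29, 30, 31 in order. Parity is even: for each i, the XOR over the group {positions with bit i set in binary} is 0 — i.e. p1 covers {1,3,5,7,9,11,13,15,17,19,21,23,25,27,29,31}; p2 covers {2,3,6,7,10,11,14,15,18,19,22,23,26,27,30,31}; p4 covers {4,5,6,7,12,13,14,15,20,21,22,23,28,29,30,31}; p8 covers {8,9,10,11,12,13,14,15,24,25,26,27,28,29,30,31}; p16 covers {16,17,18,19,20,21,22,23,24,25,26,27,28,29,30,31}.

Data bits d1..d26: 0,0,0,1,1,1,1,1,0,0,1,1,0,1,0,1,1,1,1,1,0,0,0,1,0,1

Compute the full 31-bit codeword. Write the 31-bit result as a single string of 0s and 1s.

1000001111110011101011111000101

Place data at non-parity positions: p1 p2 0 p4 0 0 1 p8 1 1 1 1 0 0 1 p16 1 0 1 0 1 1 1 1 1 0 0 0 1 0 1
p1 (pos 1,3,5,7,9,11,13,15,17,19,21,23,25,27,29,31): XOR of data positions = 0⊕0⊕1⊕1⊕1⊕0⊕1⊕1⊕1⊕1⊕1⊕1⊕0⊕1⊕1 = 1
p2 (pos 2,3,6,7,10,11,14,15,18,19,22,23,26,27,30,31): XOR of data positions = 0⊕0⊕1⊕1⊕1⊕0⊕1⊕0⊕1⊕1⊕1⊕0⊕0⊕0⊕1 = 0
p4 (pos 4,5,6,7,12,13,14,15,20,21,22,23,28,29,30,31): XOR of data positions = 0⊕0⊕1⊕1⊕0⊕0⊕1⊕0⊕1⊕1⊕1⊕0⊕1⊕0⊕1 = 0
p8 (pos 8,9,10,11,12,13,14,15,24,25,26,27,28,29,30,31): XOR of data positions = 1⊕1⊕1⊕1⊕0⊕0⊕1⊕1⊕1⊕0⊕0⊕0⊕1⊕0⊕1 = 1
p16 (pos 16,17,18,19,20,21,22,23,24,25,26,27,28,29,30,31): XOR of data positions = 1⊕0⊕1⊕0⊕1⊕1⊕1⊕1⊕1⊕0⊕0⊕0⊕1⊕0⊕1 = 1
Codeword: 1000001111110011101011111000101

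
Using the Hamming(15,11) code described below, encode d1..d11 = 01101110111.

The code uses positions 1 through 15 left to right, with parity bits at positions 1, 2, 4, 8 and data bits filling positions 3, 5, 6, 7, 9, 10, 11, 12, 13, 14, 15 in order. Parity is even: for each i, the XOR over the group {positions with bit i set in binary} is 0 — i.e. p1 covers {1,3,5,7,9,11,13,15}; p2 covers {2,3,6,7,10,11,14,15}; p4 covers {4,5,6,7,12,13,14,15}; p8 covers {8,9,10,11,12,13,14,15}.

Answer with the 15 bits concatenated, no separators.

Place data at non-parity positions: p1 p2 0 p4 1 1 0 p8 1 1 1 0 1 1 1
p1 (pos 1,3,5,7,9,11,13,15): XOR of data positions = 0⊕1⊕0⊕1⊕1⊕1⊕1 = 1
p2 (pos 2,3,6,7,10,11,14,15): XOR of data positions = 0⊕1⊕0⊕1⊕1⊕1⊕1 = 1
p4 (pos 4,5,6,7,12,13,14,15): XOR of data positions = 1⊕1⊕0⊕0⊕1⊕1⊕1 = 1
p8 (pos 8,9,10,11,12,13,14,15): XOR of data positions = 1⊕1⊕1⊕0⊕1⊕1⊕1 = 0
Codeword: 110111001110111

110111001110111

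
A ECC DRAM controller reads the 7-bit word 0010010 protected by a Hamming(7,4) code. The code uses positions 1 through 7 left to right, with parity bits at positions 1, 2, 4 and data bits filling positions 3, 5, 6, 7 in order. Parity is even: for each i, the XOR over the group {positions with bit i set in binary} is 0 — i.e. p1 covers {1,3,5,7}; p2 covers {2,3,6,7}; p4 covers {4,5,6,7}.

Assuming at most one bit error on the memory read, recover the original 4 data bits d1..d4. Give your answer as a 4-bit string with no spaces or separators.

1110

s1 (pos 1,3,5,7): 0⊕1⊕0⊕0 = 1
s2 (pos 2,3,6,7): 0⊕1⊕1⊕0 = 0
s4 (pos 4,5,6,7): 0⊕0⊕1⊕0 = 1
Syndrome s4…s1 = 101 → error at position 5.
Flip position 5: 0010010 → 0010110
Read data bits from positions 3,5,6,7: 1110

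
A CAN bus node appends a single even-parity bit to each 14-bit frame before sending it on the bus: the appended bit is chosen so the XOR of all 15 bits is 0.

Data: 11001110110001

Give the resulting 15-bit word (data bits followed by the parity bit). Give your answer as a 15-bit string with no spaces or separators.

XOR of the 14 data bits: 1⊕1⊕0⊕0⊕1⊕1⊕1⊕0⊕1⊕1⊕0⊕0⊕0⊕1 = 0
Parity bit = 0 (so all 15 bits XOR to 0).

110011101100010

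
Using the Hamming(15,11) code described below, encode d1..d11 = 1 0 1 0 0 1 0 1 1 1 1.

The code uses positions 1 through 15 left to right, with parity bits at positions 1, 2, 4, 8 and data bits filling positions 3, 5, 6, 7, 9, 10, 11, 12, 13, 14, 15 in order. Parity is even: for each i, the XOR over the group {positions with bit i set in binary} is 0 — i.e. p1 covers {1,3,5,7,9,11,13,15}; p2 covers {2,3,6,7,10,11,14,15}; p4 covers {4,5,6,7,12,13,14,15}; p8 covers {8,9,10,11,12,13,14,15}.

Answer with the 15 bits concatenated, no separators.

Place data at non-parity positions: p1 p2 1 p4 0 1 0 p8 0 1 0 1 1 1 1
p1 (pos 1,3,5,7,9,11,13,15): XOR of data positions = 1⊕0⊕0⊕0⊕0⊕1⊕1 = 1
p2 (pos 2,3,6,7,10,11,14,15): XOR of data positions = 1⊕1⊕0⊕1⊕0⊕1⊕1 = 1
p4 (pos 4,5,6,7,12,13,14,15): XOR of data positions = 0⊕1⊕0⊕1⊕1⊕1⊕1 = 1
p8 (pos 8,9,10,11,12,13,14,15): XOR of data positions = 0⊕1⊕0⊕1⊕1⊕1⊕1 = 1
Codeword: 111101010101111

111101010101111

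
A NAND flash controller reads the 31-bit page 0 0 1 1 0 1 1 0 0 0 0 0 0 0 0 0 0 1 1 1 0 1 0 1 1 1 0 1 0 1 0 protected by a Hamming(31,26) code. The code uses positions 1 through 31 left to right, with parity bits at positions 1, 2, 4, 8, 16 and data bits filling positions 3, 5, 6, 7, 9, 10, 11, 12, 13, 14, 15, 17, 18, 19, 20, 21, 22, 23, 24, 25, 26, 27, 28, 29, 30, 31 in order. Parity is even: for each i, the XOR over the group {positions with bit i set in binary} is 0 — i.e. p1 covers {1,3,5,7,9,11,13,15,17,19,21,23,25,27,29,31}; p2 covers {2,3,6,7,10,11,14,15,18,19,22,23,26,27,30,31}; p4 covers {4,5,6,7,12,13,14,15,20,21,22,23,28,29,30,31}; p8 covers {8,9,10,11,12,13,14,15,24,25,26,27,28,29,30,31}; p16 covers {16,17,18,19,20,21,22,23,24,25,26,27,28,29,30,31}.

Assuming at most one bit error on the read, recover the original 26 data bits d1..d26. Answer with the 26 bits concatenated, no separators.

10110000000011101011100010

s1 (pos 1,3,5,7,9,11,13,15,17,19,21,23,25,27,29,31): 0⊕1⊕0⊕1⊕0⊕0⊕0⊕0⊕0⊕1⊕0⊕0⊕1⊕0⊕0⊕0 = 0
s2 (pos 2,3,6,7,10,11,14,15,18,19,22,23,26,27,30,31): 0⊕1⊕1⊕1⊕0⊕0⊕0⊕0⊕1⊕1⊕1⊕0⊕1⊕0⊕1⊕0 = 0
s4 (pos 4,5,6,7,12,13,14,15,20,21,22,23,28,29,30,31): 1⊕0⊕1⊕1⊕0⊕0⊕0⊕0⊕1⊕0⊕1⊕0⊕1⊕0⊕1⊕0 = 1
s8 (pos 8,9,10,11,12,13,14,15,24,25,26,27,28,29,30,31): 0⊕0⊕0⊕0⊕0⊕0⊕0⊕0⊕1⊕1⊕1⊕0⊕1⊕0⊕1⊕0 = 1
s16 (pos 16,17,18,19,20,21,22,23,24,25,26,27,28,29,30,31): 0⊕0⊕1⊕1⊕1⊕0⊕1⊕0⊕1⊕1⊕1⊕0⊕1⊕0⊕1⊕0 = 1
Syndrome s16…s1 = 11100 → error at position 28.
Flip position 28: 0011011000000000011101011101010 → 0011011000000000011101011100010
Read data bits from positions 3,5,6,7,9,10,11,12,13,14,15,17,18,19,20,21,22,23,24,25,26,27,28,29,30,31: 10110000000011101011100010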